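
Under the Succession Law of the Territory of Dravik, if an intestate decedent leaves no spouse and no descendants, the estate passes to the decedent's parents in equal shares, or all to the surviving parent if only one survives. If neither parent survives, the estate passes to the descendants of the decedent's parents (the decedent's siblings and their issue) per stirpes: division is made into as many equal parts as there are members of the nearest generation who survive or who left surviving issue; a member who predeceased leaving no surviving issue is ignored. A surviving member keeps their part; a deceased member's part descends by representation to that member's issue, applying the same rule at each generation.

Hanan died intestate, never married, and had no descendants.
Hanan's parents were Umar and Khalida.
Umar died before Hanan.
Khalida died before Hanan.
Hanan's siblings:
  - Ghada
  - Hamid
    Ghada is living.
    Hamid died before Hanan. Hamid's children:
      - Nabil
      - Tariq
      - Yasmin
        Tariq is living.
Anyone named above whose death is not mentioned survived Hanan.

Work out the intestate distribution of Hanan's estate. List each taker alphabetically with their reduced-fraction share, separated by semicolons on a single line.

Ghada 1/2; Nabil 1/6; Tariq 1/6; Yasmin 1/6

Neither parent survives and there are no descendants, so the estate passes to Hanan's siblings and their issue per stirpes.
The estate is divided into 2 equal shares of 1/2 among Ghada, Hamid.
Ghada is living and takes 1/2.
Hamid predeceased; the 1/2 allotted to Hamid's branch passes to Hamid's issue by representation.
The 1/2 is divided into 3 equal shares of 1/6 among Nabil, Tariq, Yasmin.
Nabil is living and takes 1/6.
Tariq is living and takes 1/6.
Yasmin is living and takes 1/6.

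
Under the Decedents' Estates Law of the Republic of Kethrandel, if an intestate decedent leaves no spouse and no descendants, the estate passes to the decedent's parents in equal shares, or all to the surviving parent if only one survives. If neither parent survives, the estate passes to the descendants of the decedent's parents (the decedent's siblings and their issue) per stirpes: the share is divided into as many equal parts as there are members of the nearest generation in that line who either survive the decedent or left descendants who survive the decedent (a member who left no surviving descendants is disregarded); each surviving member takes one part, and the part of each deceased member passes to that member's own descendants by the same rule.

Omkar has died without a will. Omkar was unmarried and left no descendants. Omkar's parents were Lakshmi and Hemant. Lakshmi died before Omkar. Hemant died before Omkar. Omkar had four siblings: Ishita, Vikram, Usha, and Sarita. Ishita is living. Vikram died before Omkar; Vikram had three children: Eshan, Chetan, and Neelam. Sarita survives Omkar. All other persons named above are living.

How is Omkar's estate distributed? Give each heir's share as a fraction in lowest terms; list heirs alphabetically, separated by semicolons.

Neither parent survives and there are no descendants, so the estate passes to Omkar's siblings and their issue per stirpes.
The estate is divided into 4 equal shares of 1/4 among Ishita, Vikram, Usha, Sarita.
Ishita is living and takes 1/4.
Vikram predeceased; the 1/4 allotted to Vikram's branch passes to Vikram's issue by representation.
The 1/4 is divided into 3 equal shares of 1/12 among Eshan, Chetan, Neelam.
Eshan is living and takes 1/12.
Chetan is living and takes 1/12.
Neelam is living and takes 1/12.
Usha is living and takes 1/4.
Sarita is living and takes 1/4.

Chetan 1/12; Eshan 1/12; Ishita 1/4; Neelam 1/12; Sarita 1/4; Usha 1/4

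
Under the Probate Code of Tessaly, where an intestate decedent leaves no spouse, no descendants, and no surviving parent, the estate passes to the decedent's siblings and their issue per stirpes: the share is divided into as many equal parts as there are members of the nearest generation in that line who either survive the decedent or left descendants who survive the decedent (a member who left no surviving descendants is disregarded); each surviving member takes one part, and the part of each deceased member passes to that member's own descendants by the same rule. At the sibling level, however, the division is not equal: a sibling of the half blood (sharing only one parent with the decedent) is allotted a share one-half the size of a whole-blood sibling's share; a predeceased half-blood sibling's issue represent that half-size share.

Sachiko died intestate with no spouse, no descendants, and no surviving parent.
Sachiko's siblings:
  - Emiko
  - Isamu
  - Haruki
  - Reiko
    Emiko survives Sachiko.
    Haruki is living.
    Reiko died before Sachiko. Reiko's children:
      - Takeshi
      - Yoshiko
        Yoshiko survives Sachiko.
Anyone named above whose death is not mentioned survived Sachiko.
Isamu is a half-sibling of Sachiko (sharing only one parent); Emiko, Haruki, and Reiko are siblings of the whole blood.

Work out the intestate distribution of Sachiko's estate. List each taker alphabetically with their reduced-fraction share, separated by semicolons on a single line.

Emiko 2/7; Haruki 2/7; Isamu 1/7; Takeshi 1/7; Yoshiko 1/7

No spouse, descendants, or parent survives, so the estate passes to Sachiko's siblings per stirpes.
Half-blood siblings count for one-half the weight of whole-blood siblings at the initial division.
Dividing 1 in proportion to weights (total weight 7/2): Emiko (weight 1) → 2/7; Isamu (weight 1/2) → 1/7; Haruki (weight 1) → 2/7; Reiko (weight 1) → 2/7.
Emiko is living and takes 2/7.
Isamu is living and takes 1/7.
Haruki is living and takes 2/7.
Reiko predeceased; the 2/7 allotted to Reiko's branch passes to Reiko's issue by representation.
The 2/7 is divided into 2 equal shares of 1/7 among Takeshi, Yoshiko.
Takeshi is living and takes 1/7.
Yoshiko is living and takes 1/7.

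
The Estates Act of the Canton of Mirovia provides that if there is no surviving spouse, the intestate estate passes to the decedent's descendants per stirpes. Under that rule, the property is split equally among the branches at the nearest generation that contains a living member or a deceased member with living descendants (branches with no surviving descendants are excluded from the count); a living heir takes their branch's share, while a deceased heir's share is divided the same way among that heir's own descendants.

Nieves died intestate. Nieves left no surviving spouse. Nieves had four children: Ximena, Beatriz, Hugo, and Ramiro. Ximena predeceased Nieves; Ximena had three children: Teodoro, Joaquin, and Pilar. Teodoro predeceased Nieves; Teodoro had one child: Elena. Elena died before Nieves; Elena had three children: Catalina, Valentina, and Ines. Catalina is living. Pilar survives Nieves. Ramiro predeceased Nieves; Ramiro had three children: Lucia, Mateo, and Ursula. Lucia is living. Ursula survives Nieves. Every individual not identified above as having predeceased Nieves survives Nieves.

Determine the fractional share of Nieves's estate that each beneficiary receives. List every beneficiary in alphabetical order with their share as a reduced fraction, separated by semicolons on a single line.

There is no surviving spouse, so the entire estate passes to Nieves's descendants per stirpes.
The estate is divided into 4 equal shares of 1/4 among Ximena, Beatriz, Hugo, Ramiro.
Ximena predeceased; the 1/4 allotted to Ximena's branch passes to Ximena's issue by representation.
The 1/4 is divided into 3 equal shares of 1/12 among Teodoro, Joaquin, Pilar.
Teodoro predeceased; the 1/12 allotted to Teodoro's branch passes to Teodoro's issue by representation.
Elena's line is the sole branch at this level, so the full 1/12 passes to Elena's issue by representation.
The 1/12 is divided into 3 equal shares of 1/36 among Catalina, Valentina, Ines.
Catalina is living and takes 1/36.
Valentina is living and takes 1/36.
Ines is living and takes 1/36.
Joaquin is living and takes 1/12.
Pilar is living and takes 1/12.
Beatriz is living and takes 1/4.
Hugo is living and takes 1/4.
Ramiro predeceased; the 1/4 allotted to Ramiro's branch passes to Ramiro's issue by representation.
The 1/4 is divided into 3 equal shares of 1/12 among Lucia, Mateo, Ursula.
Lucia is living and takes 1/12.
Mateo is living and takes 1/12.
Ursula is living and takes 1/12.

Beatriz 1/4; Catalina 1/36; Hugo 1/4; Ines 1/36; Joaquin 1/12; Lucia 1/12; Mateo 1/12; Pilar 1/12; Ursula 1/12; Valentina 1/36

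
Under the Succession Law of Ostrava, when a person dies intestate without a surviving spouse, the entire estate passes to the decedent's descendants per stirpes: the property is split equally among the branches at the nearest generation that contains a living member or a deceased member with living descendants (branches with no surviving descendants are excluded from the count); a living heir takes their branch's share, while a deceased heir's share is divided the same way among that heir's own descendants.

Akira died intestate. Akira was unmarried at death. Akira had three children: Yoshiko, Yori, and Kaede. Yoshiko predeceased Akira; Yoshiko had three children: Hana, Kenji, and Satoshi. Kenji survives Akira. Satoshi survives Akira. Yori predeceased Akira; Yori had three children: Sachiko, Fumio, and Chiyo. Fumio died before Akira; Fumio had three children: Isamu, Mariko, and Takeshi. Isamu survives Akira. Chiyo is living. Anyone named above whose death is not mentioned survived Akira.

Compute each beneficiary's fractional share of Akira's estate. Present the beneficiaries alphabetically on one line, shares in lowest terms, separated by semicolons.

Chiyo 1/9; Hana 1/9; Isamu 1/27; Kaede 1/3; Kenji 1/9; Mariko 1/27; Sachiko 1/9; Satoshi 1/9; Takeshi 1/27

There is no surviving spouse, so the entire estate passes to Akira's descendants per stirpes.
The estate is divided into 3 equal shares of 1/3 among Yoshiko, Yori, Kaede.
Yoshiko predeceased; the 1/3 allotted to Yoshiko's branch passes to Yoshiko's issue by representation.
The 1/3 is divided into 3 equal shares of 1/9 among Hana, Kenji, Satoshi.
Hana is living and takes 1/9.
Kenji is living and takes 1/9.
Satoshi is living and takes 1/9.
Yori predeceased; the 1/3 allotted to Yori's branch passes to Yori's issue by representation.
The 1/3 is divided into 3 equal shares of 1/9 among Sachiko, Fumio, Chiyo.
Sachiko is living and takes 1/9.
Fumio predeceased; the 1/9 allotted to Fumio's branch passes to Fumio's issue by representation.
The 1/9 is divided into 3 equal shares of 1/27 among Isamu, Mariko, Takeshi.
Isamu is living and takes 1/27.
Mariko is living and takes 1/27.
Takeshi is living and takes 1/27.
Chiyo is living and takes 1/9.
Kaede is living and takes 1/3.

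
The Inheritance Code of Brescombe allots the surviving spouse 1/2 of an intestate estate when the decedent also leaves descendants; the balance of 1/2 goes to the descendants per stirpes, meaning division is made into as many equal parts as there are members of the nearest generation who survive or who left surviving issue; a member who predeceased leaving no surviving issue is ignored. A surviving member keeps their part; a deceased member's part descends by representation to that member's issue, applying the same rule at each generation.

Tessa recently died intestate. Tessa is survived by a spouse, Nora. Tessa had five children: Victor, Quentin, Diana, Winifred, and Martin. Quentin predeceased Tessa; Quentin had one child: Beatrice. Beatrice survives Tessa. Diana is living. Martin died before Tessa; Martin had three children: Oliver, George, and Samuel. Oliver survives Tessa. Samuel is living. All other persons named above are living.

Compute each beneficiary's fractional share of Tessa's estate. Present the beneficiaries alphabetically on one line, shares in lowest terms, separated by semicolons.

Beatrice 1/10; Diana 1/10; George 1/30; Nora 1/2; Oliver 1/30; Samuel 1/30; Victor 1/10; Winifred 1/10

Nora, as surviving spouse, takes 1/2.
The remaining 1/2 passes to Tessa's descendants per stirpes.
The 1/2 is divided into 5 equal shares of 1/10 among Victor, Quentin, Diana, Winifred, Martin.
Victor is living and takes 1/10.
Quentin predeceased; the 1/10 allotted to Quentin's branch passes to Quentin's issue by representation.
Beatrice is the sole taker at this level and receives the full 1/10.
Diana is living and takes 1/10.
Winifred is living and takes 1/10.
Martin predeceased; the 1/10 allotted to Martin's branch passes to Martin's issue by representation.
The 1/10 is divided into 3 equal shares of 1/30 among Oliver, George, Samuel.
Oliver is living and takes 1/30.
George is living and takes 1/30.
Samuel is living and takes 1/30.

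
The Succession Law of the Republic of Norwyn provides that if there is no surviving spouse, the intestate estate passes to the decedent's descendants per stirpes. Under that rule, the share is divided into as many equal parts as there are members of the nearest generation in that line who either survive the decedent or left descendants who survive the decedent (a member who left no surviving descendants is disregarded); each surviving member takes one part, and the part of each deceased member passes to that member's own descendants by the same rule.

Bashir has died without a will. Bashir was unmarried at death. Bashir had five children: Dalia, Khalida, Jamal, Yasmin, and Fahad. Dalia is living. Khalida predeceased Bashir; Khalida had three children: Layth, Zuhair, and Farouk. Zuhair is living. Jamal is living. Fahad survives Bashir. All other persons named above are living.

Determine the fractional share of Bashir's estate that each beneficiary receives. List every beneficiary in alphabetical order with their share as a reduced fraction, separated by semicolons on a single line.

Dalia 1/5; Fahad 1/5; Farouk 1/15; Jamal 1/5; Layth 1/15; Yasmin 1/5; Zuhair 1/15

There is no surviving spouse, so the entire estate passes to Bashir's descendants per stirpes.
The estate is divided into 5 equal shares of 1/5 among Dalia, Khalida, Jamal, Yasmin, Fahad.
Dalia is living and takes 1/5.
Khalida predeceased; the 1/5 allotted to Khalida's branch passes to Khalida's issue by representation.
The 1/5 is divided into 3 equal shares of 1/15 among Layth, Zuhair, Farouk.
Layth is living and takes 1/15.
Zuhair is living and takes 1/15.
Farouk is living and takes 1/15.
Jamal is living and takes 1/5.
Yasmin is living and takes 1/5.
Fahad is living and takes 1/5.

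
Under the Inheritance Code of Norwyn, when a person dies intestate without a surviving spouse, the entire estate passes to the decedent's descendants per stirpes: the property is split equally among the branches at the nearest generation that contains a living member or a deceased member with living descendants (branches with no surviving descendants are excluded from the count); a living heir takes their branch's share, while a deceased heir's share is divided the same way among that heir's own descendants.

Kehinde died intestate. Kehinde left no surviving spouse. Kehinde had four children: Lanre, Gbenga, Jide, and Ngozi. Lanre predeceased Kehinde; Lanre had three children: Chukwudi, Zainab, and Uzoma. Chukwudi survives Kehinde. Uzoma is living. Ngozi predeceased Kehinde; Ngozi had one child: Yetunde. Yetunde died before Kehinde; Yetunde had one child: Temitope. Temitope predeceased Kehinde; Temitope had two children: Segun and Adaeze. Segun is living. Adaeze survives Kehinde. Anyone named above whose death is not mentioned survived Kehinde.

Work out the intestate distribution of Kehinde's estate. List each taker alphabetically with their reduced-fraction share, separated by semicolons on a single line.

Adaeze 1/8; Chukwudi 1/12; Gbenga 1/4; Jide 1/4; Segun 1/8; Uzoma 1/12; Zainab 1/12

There is no surviving spouse, so the entire estate passes to Kehinde's descendants per stirpes.
The estate is divided into 4 equal shares of 1/4 among Lanre, Gbenga, Jide, Ngozi.
Lanre predeceased; the 1/4 allotted to Lanre's branch passes to Lanre's issue by representation.
The 1/4 is divided into 3 equal shares of 1/12 among Chukwudi, Zainab, Uzoma.
Chukwudi is living and takes 1/12.
Zainab is living and takes 1/12.
Uzoma is living and takes 1/12.
Gbenga is living and takes 1/4.
Jide is living and takes 1/4.
Ngozi predeceased; the 1/4 allotted to Ngozi's branch passes to Ngozi's issue by representation.
Yetunde's line is the sole branch at this level, so the full 1/4 passes to Yetunde's issue by representation.
Temitope's line is the sole branch at this level, so the full 1/4 passes to Temitope's issue by representation.
The 1/4 is divided into 2 equal shares of 1/8 among Segun, Adaeze.
Segun is living and takes 1/8.
Adaeze is living and takes 1/8.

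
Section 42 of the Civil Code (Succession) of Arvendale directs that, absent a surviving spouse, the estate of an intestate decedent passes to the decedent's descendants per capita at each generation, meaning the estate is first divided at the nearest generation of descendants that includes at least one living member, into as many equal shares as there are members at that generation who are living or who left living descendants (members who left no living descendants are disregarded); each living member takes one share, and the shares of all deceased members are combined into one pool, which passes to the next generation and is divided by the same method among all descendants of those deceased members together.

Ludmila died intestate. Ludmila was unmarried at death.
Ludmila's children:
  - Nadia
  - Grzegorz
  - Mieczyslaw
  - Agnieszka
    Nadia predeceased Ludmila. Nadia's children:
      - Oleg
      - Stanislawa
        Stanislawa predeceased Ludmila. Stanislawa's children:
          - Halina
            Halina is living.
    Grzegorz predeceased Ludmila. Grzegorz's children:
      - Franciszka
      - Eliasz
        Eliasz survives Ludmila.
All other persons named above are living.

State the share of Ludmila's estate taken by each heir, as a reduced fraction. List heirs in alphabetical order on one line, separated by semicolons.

There is no surviving spouse, so the entire estate passes to Ludmila's descendants per capita at each generation.
At generation 1 (Nadia, Grzegorz, Mieczyslaw, Agnieszka) there are 4 shares of (1)/4 = 1/4 each.
Living: Mieczyslaw and Agnieszka — each takes 1/4.
Deceased: Nadia and Grzegorz. Their combined 1/2 is pooled and carried to generation 2.
At generation 2 (Oleg, Stanislawa, Franciszka, Eliasz) there are 4 shares of (1/2)/4 = 1/8 each.
Living: Oleg, Franciszka, and Eliasz — each takes 1/8.
Deceased: Stanislawa. That 1/8 share is carried to generation 3.
At generation 3 (Halina) there are 1 shares of (1/8)/1 = 1/8 each.
Living: Halina — each takes 1/8.

Agnieszka 1/4; Eliasz 1/8; Franciszka 1/8; Halina 1/8; Mieczyslaw 1/4; Oleg 1/8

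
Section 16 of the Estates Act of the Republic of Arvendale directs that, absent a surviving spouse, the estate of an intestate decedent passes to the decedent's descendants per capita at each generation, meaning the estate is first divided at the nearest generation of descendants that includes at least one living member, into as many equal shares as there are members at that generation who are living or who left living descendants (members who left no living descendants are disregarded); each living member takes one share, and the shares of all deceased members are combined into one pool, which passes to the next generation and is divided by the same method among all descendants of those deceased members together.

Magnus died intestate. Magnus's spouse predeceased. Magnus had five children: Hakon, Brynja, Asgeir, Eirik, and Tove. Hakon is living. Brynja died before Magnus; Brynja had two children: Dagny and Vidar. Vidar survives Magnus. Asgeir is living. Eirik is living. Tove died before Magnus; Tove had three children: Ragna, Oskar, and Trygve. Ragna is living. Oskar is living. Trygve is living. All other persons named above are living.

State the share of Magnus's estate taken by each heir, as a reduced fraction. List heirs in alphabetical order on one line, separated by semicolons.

There is no surviving spouse, so the entire estate passes to Magnus's descendants per capita at each generation.
At generation 1 (Hakon, Brynja, Asgeir, Eirik, Tove) there are 5 shares of (1)/5 = 1/5 each.
Living: Hakon, Asgeir, and Eirik — each takes 1/5.
Deceased: Brynja and Tove. Their combined 2/5 is pooled and carried to generation 2.
At generation 2 (Dagny, Vidar, Ragna, Oskar, Trygve) there are 5 shares of (2/5)/5 = 2/25 each.
Living: Dagny, Vidar, Ragna, Oskar, and Trygve — each takes 2/25.

Asgeir 1/5; Dagny 2/25; Eirik 1/5; Hakon 1/5; Oskar 2/25; Ragna 2/25; Trygve 2/25; Vidar 2/25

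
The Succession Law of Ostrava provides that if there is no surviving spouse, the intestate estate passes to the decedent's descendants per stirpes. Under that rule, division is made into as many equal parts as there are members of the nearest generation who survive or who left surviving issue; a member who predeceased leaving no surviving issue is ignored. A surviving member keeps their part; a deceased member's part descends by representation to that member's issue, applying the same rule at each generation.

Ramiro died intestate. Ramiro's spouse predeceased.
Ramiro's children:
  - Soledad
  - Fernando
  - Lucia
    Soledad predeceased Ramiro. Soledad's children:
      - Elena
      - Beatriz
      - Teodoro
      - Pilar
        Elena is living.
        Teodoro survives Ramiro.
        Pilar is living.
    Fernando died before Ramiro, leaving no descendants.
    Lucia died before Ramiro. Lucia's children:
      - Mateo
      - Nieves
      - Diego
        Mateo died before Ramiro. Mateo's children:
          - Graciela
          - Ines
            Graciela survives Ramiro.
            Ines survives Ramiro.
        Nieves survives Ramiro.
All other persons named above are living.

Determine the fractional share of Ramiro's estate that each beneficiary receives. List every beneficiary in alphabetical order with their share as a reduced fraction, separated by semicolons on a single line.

There is no surviving spouse, so the entire estate passes to Ramiro's descendants per stirpes.
Fernando left no surviving issue, so that branch lapses and is disregarded.
The estate is divided into 2 equal shares of 1/2 among Soledad, Lucia.
Soledad predeceased; the 1/2 allotted to Soledad's branch passes to Soledad's issue by representation.
The 1/2 is divided into 4 equal shares of 1/8 among Elena, Beatriz, Teodoro, Pilar.
Elena is living and takes 1/8.
Beatriz is living and takes 1/8.
Teodoro is living and takes 1/8.
Pilar is living and takes 1/8.
Lucia predeceased; the 1/2 allotted to Lucia's branch passes to Lucia's issue by representation.
The 1/2 is divided into 3 equal shares of 1/6 among Mateo, Nieves, Diego.
Mateo predeceased; the 1/6 allotted to Mateo's branch passes to Mateo's issue by representation.
The 1/6 is divided into 2 equal shares of 1/12 among Graciela, Ines.
Graciela is living and takes 1/12.
Ines is living and takes 1/12.
Nieves is living and takes 1/6.
Diego is living and takes 1/6.

Beatriz 1/8; Diego 1/6; Elena 1/8; Graciela 1/12; Ines 1/12; Nieves 1/6; Pilar 1/8; Teodoro 1/8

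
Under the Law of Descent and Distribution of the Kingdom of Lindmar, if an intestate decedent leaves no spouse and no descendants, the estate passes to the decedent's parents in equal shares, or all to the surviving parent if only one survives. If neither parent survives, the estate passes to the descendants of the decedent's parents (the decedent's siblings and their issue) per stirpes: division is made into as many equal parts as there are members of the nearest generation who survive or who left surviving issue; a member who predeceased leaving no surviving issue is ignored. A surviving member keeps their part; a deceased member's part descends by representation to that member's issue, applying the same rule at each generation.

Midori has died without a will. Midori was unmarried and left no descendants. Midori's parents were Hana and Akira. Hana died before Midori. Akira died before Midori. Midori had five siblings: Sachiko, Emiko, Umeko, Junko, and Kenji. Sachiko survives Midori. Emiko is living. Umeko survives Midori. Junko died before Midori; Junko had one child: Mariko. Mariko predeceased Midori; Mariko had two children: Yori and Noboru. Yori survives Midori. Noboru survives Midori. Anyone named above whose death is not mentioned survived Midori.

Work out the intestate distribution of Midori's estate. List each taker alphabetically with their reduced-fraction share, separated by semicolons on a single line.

Neither parent survives and there are no descendants, so the estate passes to Midori's siblings and their issue per stirpes.
The estate is divided into 5 equal shares of 1/5 among Sachiko, Emiko, Umeko, Junko, Kenji.
Sachiko is living and takes 1/5.
Emiko is living and takes 1/5.
Umeko is living and takes 1/5.
Junko predeceased; the 1/5 allotted to Junko's branch passes to Junko's issue by representation.
Mariko's line is the sole branch at this level, so the full 1/5 passes to Mariko's issue by representation.
The 1/5 is divided into 2 equal shares of 1/10 among Yori, Noboru.
Yori is living and takes 1/10.
Noboru is living and takes 1/10.
Kenji is living and takes 1/5.

Emiko 1/5; Kenji 1/5; Noboru 1/10; Sachiko 1/5; Umeko 1/5; Yori 1/10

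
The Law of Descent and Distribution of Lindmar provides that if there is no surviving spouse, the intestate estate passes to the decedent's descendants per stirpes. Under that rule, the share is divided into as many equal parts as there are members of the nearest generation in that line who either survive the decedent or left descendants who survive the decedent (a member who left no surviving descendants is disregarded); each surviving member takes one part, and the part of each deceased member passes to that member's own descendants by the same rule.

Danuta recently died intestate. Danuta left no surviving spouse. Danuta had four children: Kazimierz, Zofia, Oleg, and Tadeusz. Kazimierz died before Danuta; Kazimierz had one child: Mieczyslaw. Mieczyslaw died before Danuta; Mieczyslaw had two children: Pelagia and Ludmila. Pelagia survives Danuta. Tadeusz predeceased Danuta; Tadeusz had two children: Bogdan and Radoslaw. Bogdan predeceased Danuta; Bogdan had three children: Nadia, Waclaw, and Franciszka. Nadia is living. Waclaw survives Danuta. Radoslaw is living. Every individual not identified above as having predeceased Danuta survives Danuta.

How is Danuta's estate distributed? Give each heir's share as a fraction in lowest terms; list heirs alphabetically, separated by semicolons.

Franciszka 1/24; Ludmila 1/8; Nadia 1/24; Oleg 1/4; Pelagia 1/8; Radoslaw 1/8; Waclaw 1/24; Zofia 1/4

There is no surviving spouse, so the entire estate passes to Danuta's descendants per stirpes.
The estate is divided into 4 equal shares of 1/4 among Kazimierz, Zofia, Oleg, Tadeusz.
Kazimierz predeceased; the 1/4 allotted to Kazimierz's branch passes to Kazimierz's issue by representation.
Mieczyslaw's line is the sole branch at this level, so the full 1/4 passes to Mieczyslaw's issue by representation.
The 1/4 is divided into 2 equal shares of 1/8 among Pelagia, Ludmila.
Pelagia is living and takes 1/8.
Ludmila is living and takes 1/8.
Zofia is living and takes 1/4.
Oleg is living and takes 1/4.
Tadeusz predeceased; the 1/4 allotted to Tadeusz's branch passes to Tadeusz's issue by representation.
The 1/4 is divided into 2 equal shares of 1/8 among Bogdan, Radoslaw.
Bogdan predeceased; the 1/8 allotted to Bogdan's branch passes to Bogdan's issue by representation.
The 1/8 is divided into 3 equal shares of 1/24 among Nadia, Waclaw, Franciszka.
Nadia is living and takes 1/24.
Waclaw is living and takes 1/24.
Franciszka is living and takes 1/24.
Radoslaw is living and takes 1/8.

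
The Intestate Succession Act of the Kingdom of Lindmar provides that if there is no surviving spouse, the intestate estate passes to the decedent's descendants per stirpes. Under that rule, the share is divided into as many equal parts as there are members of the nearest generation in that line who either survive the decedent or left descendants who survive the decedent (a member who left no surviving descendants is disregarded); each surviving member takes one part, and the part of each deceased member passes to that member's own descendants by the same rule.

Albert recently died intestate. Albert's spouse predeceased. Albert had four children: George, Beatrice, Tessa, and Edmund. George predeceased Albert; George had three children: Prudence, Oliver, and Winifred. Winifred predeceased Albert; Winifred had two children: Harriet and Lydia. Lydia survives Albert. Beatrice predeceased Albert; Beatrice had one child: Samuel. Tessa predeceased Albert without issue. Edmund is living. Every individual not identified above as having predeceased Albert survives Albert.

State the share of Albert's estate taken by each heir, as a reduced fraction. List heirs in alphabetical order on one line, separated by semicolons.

Edmund 1/3; Harriet 1/18; Lydia 1/18; Oliver 1/9; Prudence 1/9; Samuel 1/3

There is no surviving spouse, so the entire estate passes to Albert's descendants per stirpes.
Tessa left no surviving issue, so that branch lapses and is disregarded.
The estate is divided into 3 equal shares of 1/3 among George, Beatrice, Edmund.
George predeceased; the 1/3 allotted to George's branch passes to George's issue by representation.
The 1/3 is divided into 3 equal shares of 1/9 among Prudence, Oliver, Winifred.
Prudence is living and takes 1/9.
Oliver is living and takes 1/9.
Winifred predeceased; the 1/9 allotted to Winifred's branch passes to Winifred's issue by representation.
The 1/9 is divided into 2 equal shares of 1/18 among Harriet, Lydia.
Harriet is living and takes 1/18.
Lydia is living and takes 1/18.
Beatrice predeceased; the 1/3 allotted to Beatrice's branch passes to Beatrice's issue by representation.
Samuel is the sole taker at this level and receives the full 1/3.
Edmund is living and takes 1/3.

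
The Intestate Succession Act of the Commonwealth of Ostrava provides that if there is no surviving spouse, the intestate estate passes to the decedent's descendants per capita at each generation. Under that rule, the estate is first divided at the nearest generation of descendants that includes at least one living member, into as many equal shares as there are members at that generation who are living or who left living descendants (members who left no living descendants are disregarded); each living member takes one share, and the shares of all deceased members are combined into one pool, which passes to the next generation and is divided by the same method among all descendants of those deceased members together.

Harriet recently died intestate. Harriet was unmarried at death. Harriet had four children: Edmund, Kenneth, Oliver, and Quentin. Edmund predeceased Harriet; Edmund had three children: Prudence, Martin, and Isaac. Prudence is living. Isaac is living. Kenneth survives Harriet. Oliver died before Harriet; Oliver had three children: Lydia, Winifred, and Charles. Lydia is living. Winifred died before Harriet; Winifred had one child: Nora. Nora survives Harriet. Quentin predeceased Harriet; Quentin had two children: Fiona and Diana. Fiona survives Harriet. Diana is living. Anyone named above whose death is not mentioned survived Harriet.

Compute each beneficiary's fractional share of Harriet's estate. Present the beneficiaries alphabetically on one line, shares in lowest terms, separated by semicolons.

Charles 3/32; Diana 3/32; Fiona 3/32; Isaac 3/32; Kenneth 1/4; Lydia 3/32; Martin 3/32; Nora 3/32; Prudence 3/32

There is no surviving spouse, so the entire estate passes to Harriet's descendants per capita at each generation.
At generation 1 (Edmund, Kenneth, Oliver, Quentin) there are 4 shares of (1)/4 = 1/4 each.
Living: Kenneth — each takes 1/4.
Deceased: Edmund, Oliver, and Quentin. Their combined 3/4 is pooled and carried to generation 2.
At generation 2 (Prudence, Martin, Isaac, Lydia, Winifred, Charles, Fiona, Diana) there are 8 shares of (3/4)/8 = 3/32 each.
Living: Prudence, Martin, Isaac, Lydia, Charles, Fiona, and Diana — each takes 3/32.
Deceased: Winifred. That 3/32 share is carried to generation 3.
At generation 3 (Nora) there are 1 shares of (3/32)/1 = 3/32 each.
Living: Nora — each takes 3/32.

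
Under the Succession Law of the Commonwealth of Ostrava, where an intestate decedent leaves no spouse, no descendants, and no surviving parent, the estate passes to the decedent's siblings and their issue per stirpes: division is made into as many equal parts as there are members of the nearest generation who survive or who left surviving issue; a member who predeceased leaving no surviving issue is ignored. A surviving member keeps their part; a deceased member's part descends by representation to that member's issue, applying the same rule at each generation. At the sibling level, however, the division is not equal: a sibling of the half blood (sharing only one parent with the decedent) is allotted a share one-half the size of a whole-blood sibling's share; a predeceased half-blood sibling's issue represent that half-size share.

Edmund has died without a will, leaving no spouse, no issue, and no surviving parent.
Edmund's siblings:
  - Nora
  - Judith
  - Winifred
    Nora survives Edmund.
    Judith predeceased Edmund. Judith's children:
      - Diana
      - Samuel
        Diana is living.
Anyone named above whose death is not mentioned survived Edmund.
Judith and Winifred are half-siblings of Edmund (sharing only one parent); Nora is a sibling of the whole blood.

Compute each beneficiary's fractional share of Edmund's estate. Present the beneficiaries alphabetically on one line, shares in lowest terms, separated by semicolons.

No spouse, descendants, or parent survives, so the estate passes to Edmund's siblings per stirpes.
Half-blood siblings count for one-half the weight of whole-blood siblings at the initial division.
Dividing 1 in proportion to weights (total weight 2): Nora (weight 1) → 1/2; Judith (weight 1/2) → 1/4; Winifred (weight 1/2) → 1/4.
Nora is living and takes 1/2.
Judith predeceased; the 1/4 allotted to Judith's branch passes to Judith's issue by representation.
The 1/4 is divided into 2 equal shares of 1/8 among Diana, Samuel.
Diana is living and takes 1/8.
Samuel is living and takes 1/8.
Winifred is living and takes 1/4.

Diana 1/8; Nora 1/2; Samuel 1/8; Winifred 1/4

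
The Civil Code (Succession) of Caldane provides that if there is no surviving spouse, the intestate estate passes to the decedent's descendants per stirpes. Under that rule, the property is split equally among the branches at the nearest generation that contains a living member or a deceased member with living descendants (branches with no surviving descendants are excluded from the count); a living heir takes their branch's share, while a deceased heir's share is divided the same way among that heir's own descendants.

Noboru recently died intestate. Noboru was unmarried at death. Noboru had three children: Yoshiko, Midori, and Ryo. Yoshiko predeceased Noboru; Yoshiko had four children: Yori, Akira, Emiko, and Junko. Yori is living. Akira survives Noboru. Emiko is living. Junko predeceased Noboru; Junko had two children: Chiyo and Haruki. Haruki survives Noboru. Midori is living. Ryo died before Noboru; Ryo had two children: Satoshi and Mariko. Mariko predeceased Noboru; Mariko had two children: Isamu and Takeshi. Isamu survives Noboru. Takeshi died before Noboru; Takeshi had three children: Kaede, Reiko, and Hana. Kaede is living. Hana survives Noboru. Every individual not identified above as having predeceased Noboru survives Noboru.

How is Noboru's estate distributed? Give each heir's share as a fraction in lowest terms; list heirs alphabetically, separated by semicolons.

Akira 1/12; Chiyo 1/24; Emiko 1/12; Hana 1/36; Haruki 1/24; Isamu 1/12; Kaede 1/36; Midori 1/3; Reiko 1/36; Satoshi 1/6; Yori 1/12

There is no surviving spouse, so the entire estate passes to Noboru's descendants per stirpes.
The estate is divided into 3 equal shares of 1/3 among Yoshiko, Midori, Ryo.
Yoshiko predeceased; the 1/3 allotted to Yoshiko's branch passes to Yoshiko's issue by representation.
The 1/3 is divided into 4 equal shares of 1/12 among Yori, Akira, Emiko, Junko.
Yori is living and takes 1/12.
Akira is living and takes 1/12.
Emiko is living and takes 1/12.
Junko predeceased; the 1/12 allotted to Junko's branch passes to Junko's issue by representation.
The 1/12 is divided into 2 equal shares of 1/24 among Chiyo, Haruki.
Chiyo is living and takes 1/24.
Haruki is living and takes 1/24.
Midori is living and takes 1/3.
Ryo predeceased; the 1/3 allotted to Ryo's branch passes to Ryo's issue by representation.
The 1/3 is divided into 2 equal shares of 1/6 among Satoshi, Mariko.
Satoshi is living and takes 1/6.
Mariko predeceased; the 1/6 allotted to Mariko's branch passes to Mariko's issue by representation.
The 1/6 is divided into 2 equal shares of 1/12 among Isamu, Takeshi.
Isamu is living and takes 1/12.
Takeshi predeceased; the 1/12 allotted to Takeshi's branch passes to Takeshi's issue by representation.
The 1/12 is divided into 3 equal shares of 1/36 among Kaede, Reiko, Hana.
Kaede is living and takes 1/36.
Reiko is living and takes 1/36.
Hana is living and takes 1/36.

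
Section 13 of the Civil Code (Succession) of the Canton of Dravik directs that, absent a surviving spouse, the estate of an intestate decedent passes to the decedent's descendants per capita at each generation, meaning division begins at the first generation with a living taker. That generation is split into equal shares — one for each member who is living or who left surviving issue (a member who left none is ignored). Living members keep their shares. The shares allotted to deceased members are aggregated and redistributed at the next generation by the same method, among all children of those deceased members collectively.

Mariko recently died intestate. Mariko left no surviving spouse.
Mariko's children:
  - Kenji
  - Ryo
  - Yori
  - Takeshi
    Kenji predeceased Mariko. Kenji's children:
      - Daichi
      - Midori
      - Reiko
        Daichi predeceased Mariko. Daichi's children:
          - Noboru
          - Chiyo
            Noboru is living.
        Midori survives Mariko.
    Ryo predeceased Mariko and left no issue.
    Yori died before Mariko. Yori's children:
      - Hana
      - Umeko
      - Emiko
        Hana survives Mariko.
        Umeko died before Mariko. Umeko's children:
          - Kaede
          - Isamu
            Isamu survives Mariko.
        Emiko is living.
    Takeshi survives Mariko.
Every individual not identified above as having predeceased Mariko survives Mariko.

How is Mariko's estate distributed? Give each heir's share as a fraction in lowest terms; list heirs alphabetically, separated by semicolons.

There is no surviving spouse, so the entire estate passes to Mariko's descendants per capita at each generation.
At generation 1 (Kenji, Yori, Takeshi) there are 3 shares of (1)/3 = 1/3 each.
Living: Takeshi — each takes 1/3.
Deceased: Kenji and Yori. Their combined 2/3 is pooled and carried to generation 2.
At generation 2 (Daichi, Midori, Reiko, Hana, Umeko, Emiko) there are 6 shares of (2/3)/6 = 1/9 each.
Living: Midori, Reiko, Hana, and Emiko — each takes 1/9.
Deceased: Daichi and Umeko. Their combined 2/9 is pooled and carried to generation 3.
At generation 3 (Noboru, Chiyo, Kaede, Isamu) there are 4 shares of (2/9)/4 = 1/18 each.
Living: Noboru, Chiyo, Kaede, and Isamu — each takes 1/18.

Chiyo 1/18; Emiko 1/9; Hana 1/9; Isamu 1/18; Kaede 1/18; Midori 1/9; Noboru 1/18; Reiko 1/9; Takeshi 1/3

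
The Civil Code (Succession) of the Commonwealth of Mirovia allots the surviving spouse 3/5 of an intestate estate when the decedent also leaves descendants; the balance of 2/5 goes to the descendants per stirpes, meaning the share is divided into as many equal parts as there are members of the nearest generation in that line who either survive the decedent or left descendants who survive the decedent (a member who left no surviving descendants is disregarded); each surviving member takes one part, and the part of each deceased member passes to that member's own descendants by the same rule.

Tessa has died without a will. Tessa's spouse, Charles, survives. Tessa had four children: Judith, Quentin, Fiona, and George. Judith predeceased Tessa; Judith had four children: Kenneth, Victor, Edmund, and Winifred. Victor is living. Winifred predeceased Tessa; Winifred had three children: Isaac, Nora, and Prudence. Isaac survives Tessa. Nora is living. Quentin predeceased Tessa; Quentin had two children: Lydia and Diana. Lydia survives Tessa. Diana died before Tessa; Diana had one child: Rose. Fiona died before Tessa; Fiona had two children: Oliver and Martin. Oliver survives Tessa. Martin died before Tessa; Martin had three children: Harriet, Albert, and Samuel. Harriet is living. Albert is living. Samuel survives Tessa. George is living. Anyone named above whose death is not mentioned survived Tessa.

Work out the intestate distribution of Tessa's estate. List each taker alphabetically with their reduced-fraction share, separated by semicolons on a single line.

Albert 1/60; Charles 3/5; Edmund 1/40; George 1/10; Harriet 1/60; Isaac 1/120; Kenneth 1/40; Lydia 1/20; Nora 1/120; Oliver 1/20; Prudence 1/120; Rose 1/20; Samuel 1/60; Victor 1/40

Charles, as surviving spouse, takes 3/5.
The remaining 2/5 passes to Tessa's descendants per stirpes.
The 2/5 is divided into 4 equal shares of 1/10 among Judith, Quentin, Fiona, George.
Judith predeceased; the 1/10 allotted to Judith's branch passes to Judith's issue by representation.
The 1/10 is divided into 4 equal shares of 1/40 among Kenneth, Victor, Edmund, Winifred.
Kenneth is living and takes 1/40.
Victor is living and takes 1/40.
Edmund is living and takes 1/40.
Winifred predeceased; the 1/40 allotted to Winifred's branch passes to Winifred's issue by representation.
The 1/40 is divided into 3 equal shares of 1/120 among Isaac, Nora, Prudence.
Isaac is living and takes 1/120.
Nora is living and takes 1/120.
Prudence is living and takes 1/120.
Quentin predeceased; the 1/10 allotted to Quentin's branch passes to Quentin's issue by representation.
The 1/10 is divided into 2 equal shares of 1/20 among Lydia, Diana.
Lydia is living and takes 1/20.
Diana predeceased; the 1/20 allotted to Diana's branch passes to Diana's issue by representation.
Rose is the sole taker at this level and receives the full 1/20.
Fiona predeceased; the 1/10 allotted to Fiona's branch passes to Fiona's issue by representation.
The 1/10 is divided into 2 equal shares of 1/20 among Oliver, Martin.
Oliver is living and takes 1/20.
Martin predeceased; the 1/20 allotted to Martin's branch passes to Martin's issue by representation.
The 1/20 is divided into 3 equal shares of 1/60 among Harriet, Albert, Samuel.
Harriet is living and takes 1/60.
Albert is living and takes 1/60.
Samuel is living and takes 1/60.
George is living and takes 1/10.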